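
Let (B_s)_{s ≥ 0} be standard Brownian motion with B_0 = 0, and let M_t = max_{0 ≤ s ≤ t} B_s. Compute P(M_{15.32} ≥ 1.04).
P(M_{15.32} ≥ 1.04) = 2·P(B_{15.32} ≥ 1.04) = 2(1 − Φ(1.04/√15.32)) ≈ 0.7905

By the reflection principle for Brownian motion, P(M_t ≥ a) = 2 · P(B_t ≥ a) for a ≥ 0. Since B_t ~ N(0, t), P(B_t ≥ 1.04) = 1 − Φ(1.04/√t) = 1 − Φ(1.04/√15.32) = 1 − Φ(0.2657). So
  P(M_{15.32} ≥ 1.04) = 2(1 − Φ(0.2657)) ≈ 0.7905.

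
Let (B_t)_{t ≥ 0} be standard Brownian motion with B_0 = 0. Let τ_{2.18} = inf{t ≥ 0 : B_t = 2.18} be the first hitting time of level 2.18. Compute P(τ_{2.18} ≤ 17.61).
P(τ_{2.18} ≤ 17.61) = 2(1 − Φ(2.18/√17.61)) = 2(1 − Φ(0.5195)) ≈ 0.6034

By the reflection principle for standard BM, P(τ_b ≤ t) = 2 · P(B_t ≥ b). Since B_t ~ N(0, t), P(B_t ≥ 2.18) = 1 − Φ(2.18/√t) = 1 − Φ(2.18/√17.61) = 1 − Φ(0.5195) ≈ 0.30171. Doubling: P(τ_{2.18} ≤ 17.61) ≈ 2 · 0.30171 = 0.60342 ≈ 0.6034.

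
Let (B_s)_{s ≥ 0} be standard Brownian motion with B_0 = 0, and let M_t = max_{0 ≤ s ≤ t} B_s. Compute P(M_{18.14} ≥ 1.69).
P(M_{18.14} ≥ 1.69) = 2·P(B_{18.14} ≥ 1.69) = 2(1 − Φ(1.69/√18.14)) ≈ 0.6915

By the reflection principle for Brownian motion, P(M_t ≥ a) = 2 · P(B_t ≥ a) for a ≥ 0. Since B_t ~ N(0, t), P(B_t ≥ 1.69) = 1 − Φ(1.69/√t) = 1 − Φ(1.69/√18.14) = 1 − Φ(0.3968). So
  P(M_{18.14} ≥ 1.69) = 2(1 − Φ(0.3968)) ≈ 0.6915.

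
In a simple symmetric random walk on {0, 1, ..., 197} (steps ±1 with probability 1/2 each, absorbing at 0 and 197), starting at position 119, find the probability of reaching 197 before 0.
P(hit 197 before 0) = 119/197

Let u_k = P(hit 197 before 0 | start at k). Then u_0 = 0, u_197 = 1, and u_k = u_{k-1}/2 + u_{k+1}/2 for 1 ≤ k ≤ 196. This harmonic recurrence is solved by u_k = k/197, giving u_119 = 119/197.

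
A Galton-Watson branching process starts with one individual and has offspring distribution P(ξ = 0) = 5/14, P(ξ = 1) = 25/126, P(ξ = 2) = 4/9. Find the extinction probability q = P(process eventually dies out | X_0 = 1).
q = 45/56

The pgf is f(s) = 5/14 + 25/126·s + 4/9·s². The extinction probability q is the smallest fixed point of f in [0, 1]. Setting s = f(s):
  4/9·s² + (25/126 − 1)·s + 5/14 = 0
  4/9·s² − (5/14 + 4/9)·s + 5/14 = 0
which factors as (s − 1)·(4/9·s − 5/14) = 0, giving roots s = 1 and s = (5/14)/(4/9) = 45/56.
Mean offspring μ = 25/126 + 2·4/9 = 137/126 > 1 (supercritical), so q < 1. The extinction probability is the smaller root: q = (5/14)/(4/9) = 45/56.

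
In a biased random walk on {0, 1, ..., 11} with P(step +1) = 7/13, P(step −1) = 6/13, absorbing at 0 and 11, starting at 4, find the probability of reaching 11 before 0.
P(hit 11 before 0) = (1 − (6/7)^4) / (1 − (6/7)^11) = 910015015/1614529687

Let u_k denote P(reach 11 before 0 | start at k). Boundary: u_0 = 0, u_11 = 1. Recurrence: u_k = 7/13·u_{k+1} + 6/13·u_{k-1} for 1 ≤ k ≤ 10. Try u_k = A + B·r^k with r = q/p = (6/13)/(7/13) = 6/7. Substitution satisfies the recurrence; boundary conditions give:
  u_k = (1 − r^k) / (1 − r^N) = (1 − (6/7)^4) / (1 − (6/7)^11) = 910015015/1614529687.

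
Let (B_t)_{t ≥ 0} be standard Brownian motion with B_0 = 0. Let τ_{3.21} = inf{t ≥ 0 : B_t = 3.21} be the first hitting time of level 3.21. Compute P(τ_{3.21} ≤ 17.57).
P(τ_{3.21} ≤ 17.57) = 2(1 − Φ(3.21/√17.57)) = 2(1 − Φ(0.7658)) ≈ 0.4438

By the reflection principle for standard BM, P(τ_b ≤ t) = 2 · P(B_t ≥ b). Since B_t ~ N(0, t), P(B_t ≥ 3.21) = 1 − Φ(3.21/√t) = 1 − Φ(3.21/√17.57) = 1 − Φ(0.7658) ≈ 0.22190. Doubling: P(τ_{3.21} ≤ 17.57) ≈ 2 · 0.22190 = 0.44380 ≈ 0.4438.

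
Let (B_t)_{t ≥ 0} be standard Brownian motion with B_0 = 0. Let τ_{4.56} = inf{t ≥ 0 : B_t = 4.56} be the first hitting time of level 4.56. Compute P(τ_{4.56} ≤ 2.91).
P(τ_{4.56} ≤ 2.91) = 2(1 − Φ(4.56/√2.91)) = 2(1 − Φ(2.6731)) ≈ 0.0075

By the reflection principle for standard BM, P(τ_b ≤ t) = 2 · P(B_t ≥ b). Since B_t ~ N(0, t), P(B_t ≥ 4.56) = 1 − Φ(4.56/√t) = 1 − Φ(4.56/√2.91) = 1 − Φ(2.6731) ≈ 0.00376. Doubling: P(τ_{4.56} ≤ 2.91) ≈ 2 · 0.00376 = 0.00752 ≈ 0.0075.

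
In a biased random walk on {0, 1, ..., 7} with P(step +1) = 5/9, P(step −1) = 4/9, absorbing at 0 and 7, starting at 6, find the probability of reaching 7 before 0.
P(hit 7 before 0) = (1 − (4/5)^6) / (1 − (4/5)^7) = 57645/61741

Let u_k denote P(reach 7 before 0 | start at k). Boundary: u_0 = 0, u_7 = 1. Recurrence: u_k = 5/9·u_{k+1} + 4/9·u_{k-1} for 1 ≤ k ≤ 6. Try u_k = A + B·r^k with r = q/p = (4/9)/(5/9) = 4/5. Substitution satisfies the recurrence; boundary conditions give:
  u_k = (1 − r^k) / (1 − r^N) = (1 − (4/5)^6) / (1 − (4/5)^7) = 57645/61741.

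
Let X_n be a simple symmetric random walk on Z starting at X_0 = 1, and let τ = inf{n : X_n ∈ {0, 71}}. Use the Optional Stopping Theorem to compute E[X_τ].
E[X_τ] = 1

X_n is a martingale and τ is a bounded-mean stopping time (indeed τ is finite a.s. with bounded expectation since the walk is in a bounded region). By the OST, E[X_τ] = E[X_0] = 1. Equivalently: E[X_τ] = 71 · P(hit 71 first) + 0 · P(hit 0 first) = 71 · (1/71) = 1.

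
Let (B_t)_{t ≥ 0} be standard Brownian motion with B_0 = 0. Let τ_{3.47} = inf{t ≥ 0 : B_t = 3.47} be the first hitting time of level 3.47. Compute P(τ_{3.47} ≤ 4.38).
P(τ_{3.47} ≤ 4.38) = 2(1 − Φ(3.47/√4.38)) = 2(1 − Φ(1.6580)) ≈ 0.0973

By the reflection principle for standard BM, P(τ_b ≤ t) = 2 · P(B_t ≥ b). Since B_t ~ N(0, t), P(B_t ≥ 3.47) = 1 − Φ(3.47/√t) = 1 − Φ(3.47/√4.38) = 1 − Φ(1.6580) ≈ 0.04866. Doubling: P(τ_{3.47} ≤ 4.38) ≈ 2 · 0.04866 = 0.09732 ≈ 0.0973.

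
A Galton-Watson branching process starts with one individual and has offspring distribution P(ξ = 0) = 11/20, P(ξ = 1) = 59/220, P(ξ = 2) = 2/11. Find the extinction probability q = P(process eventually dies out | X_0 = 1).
q = 1

Mean offspring μ = 0·11/20 + 1·59/220 + 2·2/11 = 139/220 ≤ 1. For μ ≤ 1 with offspring not concentrated at 1, the Galton-Watson process goes extinct almost surely, so q = 1.
(Algebraic check: The pgf is f(s) = 11/20 + 59/220·s + 2/11·s². The extinction probability q is the smallest fixed point of f in [0, 1]. Setting s = f(s):
  2/11·s² + (59/220 − 1)·s + 11/20 = 0
  2/11·s² − (11/20 + 2/11)·s + 11/20 = 0
which factors as (s − 1)·(2/11·s − 11/20) = 0, giving roots s = 1 and s = (11/20)/(2/11) = 121/40. Since 121/40 ≥ 1, the smallest root in [0, 1] is s = 1.)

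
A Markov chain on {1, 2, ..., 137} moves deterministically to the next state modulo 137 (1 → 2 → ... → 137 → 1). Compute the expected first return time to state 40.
E[T_40 | X_0 = 40] = 137

The chain cycles deterministically, so starting at state 40 it returns in exactly 137 steps. Equivalently, the stationary distribution is uniform π_j = 1/137 for every state j, so by Kac's formula E[T_40] = 1/π_40 = 137.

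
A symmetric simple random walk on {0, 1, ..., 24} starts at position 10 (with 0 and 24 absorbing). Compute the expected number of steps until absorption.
E[τ | X_0 = 10] = 140

Let v_k = E[τ | X_0 = k]. Boundary: v_0 = v_24 = 0. Recurrence: v_k = 1 + (v_{k-1} + v_{k+1})/2 for 1 ≤ k ≤ 23. The particular solution to v_k − (v_{k-1} + v_{k+1})/2 = 1 is v_k = −k^2. Adding homogeneous solution A + B k and matching boundaries gives v_k = k (24 − k). Substituting k = 10: v_10 = 10 · 14 = 140.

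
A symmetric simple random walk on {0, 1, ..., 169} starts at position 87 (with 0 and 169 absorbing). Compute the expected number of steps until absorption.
E[τ | X_0 = 87] = 7134

Let v_k = E[τ | X_0 = k]. Boundary: v_0 = v_169 = 0. Recurrence: v_k = 1 + (v_{k-1} + v_{k+1})/2 for 1 ≤ k ≤ 168. The particular solution to v_k − (v_{k-1} + v_{k+1})/2 = 1 is v_k = −k^2. Adding homogeneous solution A + B k and matching boundaries gives v_k = k (169 − k). Substituting k = 87: v_87 = 87 · 82 = 7134.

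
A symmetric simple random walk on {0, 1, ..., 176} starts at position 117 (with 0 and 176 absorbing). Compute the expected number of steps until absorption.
E[τ | X_0 = 117] = 6903

Let v_k = E[τ | X_0 = k]. Boundary: v_0 = v_176 = 0. Recurrence: v_k = 1 + (v_{k-1} + v_{k+1})/2 for 1 ≤ k ≤ 175. The particular solution to v_k − (v_{k-1} + v_{k+1})/2 = 1 is v_k = −k^2. Adding homogeneous solution A + B k and matching boundaries gives v_k = k (176 − k). Substituting k = 117: v_117 = 117 · 59 = 6903.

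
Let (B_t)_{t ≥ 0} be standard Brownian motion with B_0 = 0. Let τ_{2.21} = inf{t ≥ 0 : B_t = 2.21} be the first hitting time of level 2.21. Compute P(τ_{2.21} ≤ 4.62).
P(τ_{2.21} ≤ 4.62) = 2(1 − Φ(2.21/√4.62)) = 2(1 − Φ(1.0282)) ≈ 0.3039

By the reflection principle for standard BM, P(τ_b ≤ t) = 2 · P(B_t ≥ b). Since B_t ~ N(0, t), P(B_t ≥ 2.21) = 1 − Φ(2.21/√t) = 1 − Φ(2.21/√4.62) = 1 − Φ(1.0282) ≈ 0.15193. Doubling: P(τ_{2.21} ≤ 4.62) ≈ 2 · 0.15193 = 0.30386 ≈ 0.3039.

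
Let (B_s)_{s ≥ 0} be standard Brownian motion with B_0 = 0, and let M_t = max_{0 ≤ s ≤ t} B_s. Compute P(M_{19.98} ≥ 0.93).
P(M_{19.98} ≥ 0.93) = 2·P(B_{19.98} ≥ 0.93) = 2(1 − Φ(0.93/√19.98)) ≈ 0.8352

By the reflection principle for Brownian motion, P(M_t ≥ a) = 2 · P(B_t ≥ a) for a ≥ 0. Since B_t ~ N(0, t), P(B_t ≥ 0.93) = 1 − Φ(0.93/√t) = 1 − Φ(0.93/√19.98) = 1 − Φ(0.2081). So
  P(M_{19.98} ≥ 0.93) = 2(1 − Φ(0.2081)) ≈ 0.8352.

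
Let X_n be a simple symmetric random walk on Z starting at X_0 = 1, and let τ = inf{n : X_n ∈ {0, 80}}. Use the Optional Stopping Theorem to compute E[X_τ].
E[X_τ] = 1

X_n is a martingale and τ is a bounded-mean stopping time (indeed τ is finite a.s. with bounded expectation since the walk is in a bounded region). By the OST, E[X_τ] = E[X_0] = 1. Equivalently: E[X_τ] = 80 · P(hit 80 first) + 0 · P(hit 0 first) = 80 · (1/80) = 1.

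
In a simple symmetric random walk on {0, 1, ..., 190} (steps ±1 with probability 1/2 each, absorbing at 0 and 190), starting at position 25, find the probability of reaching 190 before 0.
P(hit 190 before 0) = 25/190 = 5/38

Let u_k = P(hit 190 before 0 | start at k). Then u_0 = 0, u_190 = 1, and u_k = u_{k-1}/2 + u_{k+1}/2 for 1 ≤ k ≤ 189. This harmonic recurrence is solved by u_k = k/190, giving u_25 = 25/190 = 5/38.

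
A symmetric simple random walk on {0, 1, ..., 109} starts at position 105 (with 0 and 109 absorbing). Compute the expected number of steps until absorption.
E[τ | X_0 = 105] = 420

Let v_k = E[τ | X_0 = k]. Boundary: v_0 = v_109 = 0. Recurrence: v_k = 1 + (v_{k-1} + v_{k+1})/2 for 1 ≤ k ≤ 108. The particular solution to v_k − (v_{k-1} + v_{k+1})/2 = 1 is v_k = −k^2. Adding homogeneous solution A + B k and matching boundaries gives v_k = k (109 − k). Substituting k = 105: v_105 = 105 · 4 = 420.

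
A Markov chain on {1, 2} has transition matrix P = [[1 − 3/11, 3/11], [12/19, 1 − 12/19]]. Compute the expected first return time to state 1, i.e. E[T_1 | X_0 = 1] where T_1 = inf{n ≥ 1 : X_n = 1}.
E[T_1 | X_0 = 1] = 1/π_1 = 63/44

For an irreducible recurrent Markov chain with stationary distribution π, E[T_i | X_0 = i] = 1/π_i (Kac's formula). Here π_1 = (12/19)/(3/11 + 12/19) = (12/19)/(189/209) = 44/63, so E[T_1 | X_0 = 1] = 1/π_1 = (3/11 + 12/19)/(12/19) = (189/209)/(12/19) = 63/44.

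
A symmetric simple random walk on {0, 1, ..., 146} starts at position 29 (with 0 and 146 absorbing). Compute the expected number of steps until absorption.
E[τ | X_0 = 29] = 3393

Let v_k = E[τ | X_0 = k]. Boundary: v_0 = v_146 = 0. Recurrence: v_k = 1 + (v_{k-1} + v_{k+1})/2 for 1 ≤ k ≤ 145. The particular solution to v_k − (v_{k-1} + v_{k+1})/2 = 1 is v_k = −k^2. Adding homogeneous solution A + B k and matching boundaries gives v_k = k (146 − k). Substituting k = 29: v_29 = 29 · 117 = 3393.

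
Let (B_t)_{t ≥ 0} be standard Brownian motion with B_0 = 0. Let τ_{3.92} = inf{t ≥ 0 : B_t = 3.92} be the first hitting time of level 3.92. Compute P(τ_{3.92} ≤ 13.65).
P(τ_{3.92} ≤ 13.65) = 2(1 − Φ(3.92/√13.65)) = 2(1 − Φ(1.0610)) ≈ 0.2887

By the reflection principle for standard BM, P(τ_b ≤ t) = 2 · P(B_t ≥ b). Since B_t ~ N(0, t), P(B_t ≥ 3.92) = 1 − Φ(3.92/√t) = 1 − Φ(3.92/√13.65) = 1 − Φ(1.0610) ≈ 0.14434. Doubling: P(τ_{3.92} ≤ 13.65) ≈ 2 · 0.14434 = 0.28868 ≈ 0.2887.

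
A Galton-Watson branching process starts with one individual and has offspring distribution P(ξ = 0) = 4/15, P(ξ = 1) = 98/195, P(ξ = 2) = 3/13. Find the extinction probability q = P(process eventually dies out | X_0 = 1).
q = 1

Mean offspring μ = 0·4/15 + 1·98/195 + 2·3/13 = 188/195 ≤ 1. For μ ≤ 1 with offspring not concentrated at 1, the Galton-Watson process goes extinct almost surely, so q = 1.
(Algebraic check: The pgf is f(s) = 4/15 + 98/195·s + 3/13·s². The extinction probability q is the smallest fixed point of f in [0, 1]. Setting s = f(s):
  3/13·s² + (98/195 − 1)·s + 4/15 = 0
  3/13·s² − (4/15 + 3/13)·s + 4/15 = 0
which factors as (s − 1)·(3/13·s − 4/15) = 0, giving roots s = 1 and s = (4/15)/(3/13) = 52/45. Since 52/45 ≥ 1, the smallest root in [0, 1] is s = 1.)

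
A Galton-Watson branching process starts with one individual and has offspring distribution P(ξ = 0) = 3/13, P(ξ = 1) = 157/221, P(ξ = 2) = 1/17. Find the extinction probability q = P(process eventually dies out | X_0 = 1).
q = 1

Mean offspring μ = 0·3/13 + 1·157/221 + 2·1/17 = 183/221 ≤ 1. For μ ≤ 1 with offspring not concentrated at 1, the Galton-Watson process goes extinct almost surely, so q = 1.
(Algebraic check: The pgf is f(s) = 3/13 + 157/221·s + 1/17·s². The extinction probability q is the smallest fixed point of f in [0, 1]. Setting s = f(s):
  1/17·s² + (157/221 − 1)·s + 3/13 = 0
  1/17·s² − (3/13 + 1/17)·s + 3/13 = 0
which factors as (s − 1)·(1/17·s − 3/13) = 0, giving roots s = 1 and s = (3/13)/(1/17) = 51/13. Since 51/13 ≥ 1, the smallest root in [0, 1] is s = 1.)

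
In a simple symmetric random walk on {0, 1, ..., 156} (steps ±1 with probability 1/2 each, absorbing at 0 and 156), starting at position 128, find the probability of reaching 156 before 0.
P(hit 156 before 0) = 128/156 = 32/39

Let u_k = P(hit 156 before 0 | start at k). Then u_0 = 0, u_156 = 1, and u_k = u_{k-1}/2 + u_{k+1}/2 for 1 ≤ k ≤ 155. This harmonic recurrence is solved by u_k = k/156, giving u_128 = 128/156 = 32/39.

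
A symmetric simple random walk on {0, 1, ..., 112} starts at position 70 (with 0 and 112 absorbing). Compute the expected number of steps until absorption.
E[τ | X_0 = 70] = 2940

Let v_k = E[τ | X_0 = k]. Boundary: v_0 = v_112 = 0. Recurrence: v_k = 1 + (v_{k-1} + v_{k+1})/2 for 1 ≤ k ≤ 111. The particular solution to v_k − (v_{k-1} + v_{k+1})/2 = 1 is v_k = −k^2. Adding homogeneous solution A + B k and matching boundaries gives v_k = k (112 − k). Substituting k = 70: v_70 = 70 · 42 = 2940.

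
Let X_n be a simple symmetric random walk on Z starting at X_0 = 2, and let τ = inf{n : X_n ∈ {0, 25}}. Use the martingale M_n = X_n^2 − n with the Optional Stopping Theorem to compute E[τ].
E[τ] = 46

M_n = X_n^2 − n is a martingale (since E[X_{n+1}^2 | F_n] = X_n^2 + 1). By OST (τ has finite mean in a bounded region), E[M_τ] = E[M_0] = X_0^2 − 0 = 2^2 = 4. Also E[M_τ] = E[X_τ^2] − E[τ]. The walk exits at 0 or 25, with P(hit 25 first) = 2/25, so E[X_τ^2] = 25^2 · 2/25 + 0 = 50. Thus E[τ] = E[X_τ^2] − E[M_τ] = 50 − 4 = 46 = 2(25 − 2) = 46.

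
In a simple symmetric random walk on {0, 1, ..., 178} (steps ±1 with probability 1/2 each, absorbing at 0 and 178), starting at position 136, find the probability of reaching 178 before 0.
P(hit 178 before 0) = 136/178 = 68/89

Let u_k = P(hit 178 before 0 | start at k). Then u_0 = 0, u_178 = 1, and u_k = u_{k-1}/2 + u_{k+1}/2 for 1 ≤ k ≤ 177. This harmonic recurrence is solved by u_k = k/178, giving u_136 = 136/178 = 68/89.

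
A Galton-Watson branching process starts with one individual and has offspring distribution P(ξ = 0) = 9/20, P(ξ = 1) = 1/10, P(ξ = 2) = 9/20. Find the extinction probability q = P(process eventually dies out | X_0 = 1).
q = 1

Mean offspring μ = 0·9/20 + 1·1/10 + 2·9/20 = 1 ≤ 1. For μ ≤ 1 with offspring not concentrated at 1, the Galton-Watson process goes extinct almost surely, so q = 1.
(Algebraic check: The pgf is f(s) = 9/20 + 1/10·s + 9/20·s². The extinction probability q is the smallest fixed point of f in [0, 1]. Setting s = f(s):
  9/20·s² + (1/10 − 1)·s + 9/20 = 0
  9/20·s² − (9/20 + 9/20)·s + 9/20 = 0
which factors as (s − 1)·(9/20·s − 9/20) = 0, giving roots s = 1 and s = (9/20)/(9/20) = 1. Since 1 ≥ 1, the smallest root in [0, 1] is s = 1.)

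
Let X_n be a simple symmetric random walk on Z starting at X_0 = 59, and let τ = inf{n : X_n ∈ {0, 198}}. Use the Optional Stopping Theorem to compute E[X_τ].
E[X_τ] = 59

X_n is a martingale and τ is a bounded-mean stopping time (indeed τ is finite a.s. with bounded expectation since the walk is in a bounded region). By the OST, E[X_τ] = E[X_0] = 59. Equivalently: E[X_τ] = 198 · P(hit 198 first) + 0 · P(hit 0 first) = 198 · (59/198) = 59.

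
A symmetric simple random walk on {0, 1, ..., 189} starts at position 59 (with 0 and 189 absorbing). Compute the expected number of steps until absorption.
E[τ | X_0 = 59] = 7670

Let v_k = E[τ | X_0 = k]. Boundary: v_0 = v_189 = 0. Recurrence: v_k = 1 + (v_{k-1} + v_{k+1})/2 for 1 ≤ k ≤ 188. The particular solution to v_k − (v_{k-1} + v_{k+1})/2 = 1 is v_k = −k^2. Adding homogeneous solution A + B k and matching boundaries gives v_k = k (189 − k). Substituting k = 59: v_59 = 59 · 130 = 7670.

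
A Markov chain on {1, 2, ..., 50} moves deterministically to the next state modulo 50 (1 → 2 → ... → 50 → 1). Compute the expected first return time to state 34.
E[T_34 | X_0 = 34] = 50

The chain cycles deterministically, so starting at state 34 it returns in exactly 50 steps. Equivalently, the stationary distribution is uniform π_j = 1/50 for every state j, so by Kac's formula E[T_34] = 1/π_34 = 50.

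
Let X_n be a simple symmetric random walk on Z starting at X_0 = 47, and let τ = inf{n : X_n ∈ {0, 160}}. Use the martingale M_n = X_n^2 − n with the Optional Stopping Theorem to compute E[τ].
E[τ] = 5311

M_n = X_n^2 − n is a martingale (since E[X_{n+1}^2 | F_n] = X_n^2 + 1). By OST (τ has finite mean in a bounded region), E[M_τ] = E[M_0] = X_0^2 − 0 = 47^2 = 2209. Also E[M_τ] = E[X_τ^2] − E[τ]. The walk exits at 0 or 160, with P(hit 160 first) = 47/160, so E[X_τ^2] = 160^2 · 47/160 + 0 = 7520. Thus E[τ] = E[X_τ^2] − E[M_τ] = 7520 − 2209 = 5311 = 47(160 − 47) = 5311.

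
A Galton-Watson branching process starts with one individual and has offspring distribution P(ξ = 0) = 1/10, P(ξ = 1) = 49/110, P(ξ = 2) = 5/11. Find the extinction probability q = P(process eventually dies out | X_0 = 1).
q = 11/50

The pgf is f(s) = 1/10 + 49/110·s + 5/11·s². The extinction probability q is the smallest fixed point of f in [0, 1]. Setting s = f(s):
  5/11·s² + (49/110 − 1)·s + 1/10 = 0
  5/11·s² − (1/10 + 5/11)·s + 1/10 = 0
which factors as (s − 1)·(5/11·s − 1/10) = 0, giving roots s = 1 and s = (1/10)/(5/11) = 11/50.
Mean offspring μ = 49/110 + 2·5/11 = 149/110 > 1 (supercritical), so q < 1. The extinction probability is the smaller root: q = (1/10)/(5/11) = 11/50.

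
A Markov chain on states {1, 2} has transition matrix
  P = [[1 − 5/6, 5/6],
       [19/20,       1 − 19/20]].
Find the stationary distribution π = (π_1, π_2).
π_1 = 57/107, π_2 = 50/107

Solve πP = π with π_1 + π_2 = 1. From πP = π: π_1 · (1 − 5/6) + π_2 · 19/20 = π_1 ⇒ π_2 · 19/20 = π_1 · 5/6 ⇒ π_2/π_1 = (5/6)/(19/20) = 50/57. Together with π_1 + π_2 = 1:
  π_1 = (19/20)/(5/6 + 19/20) = (19/20)/(107/60) = 57/107,
  π_2 = (5/6)/(5/6 + 19/20) = (5/6)/(107/60) = 50/107.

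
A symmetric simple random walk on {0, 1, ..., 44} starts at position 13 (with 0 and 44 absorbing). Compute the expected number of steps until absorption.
E[τ | X_0 = 13] = 403

Let v_k = E[τ | X_0 = k]. Boundary: v_0 = v_44 = 0. Recurrence: v_k = 1 + (v_{k-1} + v_{k+1})/2 for 1 ≤ k ≤ 43. The particular solution to v_k − (v_{k-1} + v_{k+1})/2 = 1 is v_k = −k^2. Adding homogeneous solution A + B k and matching boundaries gives v_k = k (44 − k). Substituting k = 13: v_13 = 13 · 31 = 403.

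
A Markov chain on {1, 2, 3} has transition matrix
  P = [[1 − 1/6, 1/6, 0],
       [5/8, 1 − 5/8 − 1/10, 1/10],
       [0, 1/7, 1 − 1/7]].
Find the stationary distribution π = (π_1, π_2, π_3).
π = (75/109, 20/109, 14/109)

This is a birth-death chain on three states, which satisfies detailed balance: π_1 · P_{12} = π_2 · P_{21} and π_2 · P_{23} = π_3 · P_{32}.
From π_1 · 1/6 = π_2 · 5/8: π_2/π_1 = (1/6)/(5/8) = 4/15.
From π_2 · 1/10 = π_3 · 1/7: π_3/π_2 = (1/10)/(1/7) = 7/10.
Take π_1 proportional to 1; then unnormalized π = (1, 4/15, 14/75). Normalize by dividing by the sum 109/75:
  π = (75/109, 20/109, 14/109).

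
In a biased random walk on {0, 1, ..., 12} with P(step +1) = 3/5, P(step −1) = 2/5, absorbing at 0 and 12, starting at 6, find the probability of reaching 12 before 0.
P(hit 12 before 0) = (1 − (2/3)^6) / (1 − (2/3)^12) = 729/793

Let u_k denote P(reach 12 before 0 | start at k). Boundary: u_0 = 0, u_12 = 1. Recurrence: u_k = 3/5·u_{k+1} + 2/5·u_{k-1} for 1 ≤ k ≤ 11. Try u_k = A + B·r^k with r = q/p = (2/5)/(3/5) = 2/3. Substitution satisfies the recurrence; boundary conditions give:
  u_k = (1 − r^k) / (1 − r^N) = (1 − (2/3)^6) / (1 − (2/3)^12) = 729/793.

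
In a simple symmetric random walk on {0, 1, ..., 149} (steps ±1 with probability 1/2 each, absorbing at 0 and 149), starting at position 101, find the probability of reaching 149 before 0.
P(hit 149 before 0) = 101/149

Let u_k = P(hit 149 before 0 | start at k). Then u_0 = 0, u_149 = 1, and u_k = u_{k-1}/2 + u_{k+1}/2 for 1 ≤ k ≤ 148. This harmonic recurrence is solved by u_k = k/149, giving u_101 = 101/149.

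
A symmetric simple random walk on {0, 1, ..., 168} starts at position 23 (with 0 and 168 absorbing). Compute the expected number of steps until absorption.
E[τ | X_0 = 23] = 3335

Let v_k = E[τ | X_0 = k]. Boundary: v_0 = v_168 = 0. Recurrence: v_k = 1 + (v_{k-1} + v_{k+1})/2 for 1 ≤ k ≤ 167. The particular solution to v_k − (v_{k-1} + v_{k+1})/2 = 1 is v_k = −k^2. Adding homogeneous solution A + B k and matching boundaries gives v_k = k (168 − k). Substituting k = 23: v_23 = 23 · 145 = 3335.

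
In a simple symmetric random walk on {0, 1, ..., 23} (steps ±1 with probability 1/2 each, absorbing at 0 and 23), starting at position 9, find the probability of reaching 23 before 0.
P(hit 23 before 0) = 9/23

Let u_k = P(hit 23 before 0 | start at k). Then u_0 = 0, u_23 = 1, and u_k = u_{k-1}/2 + u_{k+1}/2 for 1 ≤ k ≤ 22. This harmonic recurrence is solved by u_k = k/23, giving u_9 = 9/23.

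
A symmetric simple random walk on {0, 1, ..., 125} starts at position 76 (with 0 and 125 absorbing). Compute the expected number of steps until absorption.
E[τ | X_0 = 76] = 3724

Let v_k = E[τ | X_0 = k]. Boundary: v_0 = v_125 = 0. Recurrence: v_k = 1 + (v_{k-1} + v_{k+1})/2 for 1 ≤ k ≤ 124. The particular solution to v_k − (v_{k-1} + v_{k+1})/2 = 1 is v_k = −k^2. Adding homogeneous solution A + B k and matching boundaries gives v_k = k (125 − k). Substituting k = 76: v_76 = 76 · 49 = 3724.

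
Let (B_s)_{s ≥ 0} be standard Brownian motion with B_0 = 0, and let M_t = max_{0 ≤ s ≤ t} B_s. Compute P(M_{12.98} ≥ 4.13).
P(M_{12.98} ≥ 4.13) = 2·P(B_{12.98} ≥ 4.13) = 2(1 − Φ(4.13/√12.98)) ≈ 0.2517

By the reflection principle for Brownian motion, P(M_t ≥ a) = 2 · P(B_t ≥ a) for a ≥ 0. Since B_t ~ N(0, t), P(B_t ≥ 4.13) = 1 − Φ(4.13/√t) = 1 − Φ(4.13/√12.98) = 1 − Φ(1.1463). So
  P(M_{12.98} ≥ 4.13) = 2(1 − Φ(1.1463)) ≈ 0.2517.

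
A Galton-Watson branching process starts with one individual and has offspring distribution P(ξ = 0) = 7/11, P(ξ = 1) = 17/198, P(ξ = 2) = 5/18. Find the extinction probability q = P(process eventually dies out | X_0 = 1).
q = 1

Mean offspring μ = 0·7/11 + 1·17/198 + 2·5/18 = 127/198 ≤ 1. For μ ≤ 1 with offspring not concentrated at 1, the Galton-Watson process goes extinct almost surely, so q = 1.
(Algebraic check: The pgf is f(s) = 7/11 + 17/198·s + 5/18·s². The extinction probability q is the smallest fixed point of f in [0, 1]. Setting s = f(s):
  5/18·s² + (17/198 − 1)·s + 7/11 = 0
  5/18·s² − (7/11 + 5/18)·s + 7/11 = 0
which factors as (s − 1)·(5/18·s − 7/11) = 0, giving roots s = 1 and s = (7/11)/(5/18) = 126/55. Since 126/55 ≥ 1, the smallest root in [0, 1] is s = 1.)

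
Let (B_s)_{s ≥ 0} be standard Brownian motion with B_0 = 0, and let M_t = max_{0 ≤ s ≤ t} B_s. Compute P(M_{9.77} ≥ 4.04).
P(M_{9.77} ≥ 4.04) = 2·P(B_{9.77} ≥ 4.04) = 2(1 − Φ(4.04/√9.77)) ≈ 0.1962

By the reflection principle for Brownian motion, P(M_t ≥ a) = 2 · P(B_t ≥ a) for a ≥ 0. Since B_t ~ N(0, t), P(B_t ≥ 4.04) = 1 − Φ(4.04/√t) = 1 − Φ(4.04/√9.77) = 1 − Φ(1.2925). So
  P(M_{9.77} ≥ 4.04) = 2(1 − Φ(1.2925)) ≈ 0.1962.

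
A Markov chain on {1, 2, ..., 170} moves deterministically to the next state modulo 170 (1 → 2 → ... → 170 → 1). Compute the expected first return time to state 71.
E[T_71 | X_0 = 71] = 170

The chain cycles deterministically, so starting at state 71 it returns in exactly 170 steps. Equivalently, the stationary distribution is uniform π_j = 1/170 for every state j, so by Kac's formula E[T_71] = 1/π_71 = 170.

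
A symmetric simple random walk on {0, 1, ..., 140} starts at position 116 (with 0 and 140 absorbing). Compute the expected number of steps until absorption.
E[τ | X_0 = 116] = 2784

Let v_k = E[τ | X_0 = k]. Boundary: v_0 = v_140 = 0. Recurrence: v_k = 1 + (v_{k-1} + v_{k+1})/2 for 1 ≤ k ≤ 139. The particular solution to v_k − (v_{k-1} + v_{k+1})/2 = 1 is v_k = −k^2. Adding homogeneous solution A + B k and matching boundaries gives v_k = k (140 − k). Substituting k = 116: v_116 = 116 · 24 = 2784.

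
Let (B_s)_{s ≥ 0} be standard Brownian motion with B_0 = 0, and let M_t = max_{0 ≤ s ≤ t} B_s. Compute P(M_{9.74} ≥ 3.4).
P(M_{9.74} ≥ 3.4) = 2·P(B_{9.74} ≥ 3.4) = 2(1 − Φ(3.4/√9.74)) ≈ 0.2760

By the reflection principle for Brownian motion, P(M_t ≥ a) = 2 · P(B_t ≥ a) for a ≥ 0. Since B_t ~ N(0, t), P(B_t ≥ 3.4) = 1 − Φ(3.4/√t) = 1 − Φ(3.4/√9.74) = 1 − Φ(1.0894). So
  P(M_{9.74} ≥ 3.4) = 2(1 − Φ(1.0894)) ≈ 0.2760.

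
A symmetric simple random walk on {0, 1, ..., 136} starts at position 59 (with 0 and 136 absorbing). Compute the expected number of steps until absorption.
E[τ | X_0 = 59] = 4543

Let v_k = E[τ | X_0 = k]. Boundary: v_0 = v_136 = 0. Recurrence: v_k = 1 + (v_{k-1} + v_{k+1})/2 for 1 ≤ k ≤ 135. The particular solution to v_k − (v_{k-1} + v_{k+1})/2 = 1 is v_k = −k^2. Adding homogeneous solution A + B k and matching boundaries gives v_k = k (136 − k). Substituting k = 59: v_59 = 59 · 77 = 4543.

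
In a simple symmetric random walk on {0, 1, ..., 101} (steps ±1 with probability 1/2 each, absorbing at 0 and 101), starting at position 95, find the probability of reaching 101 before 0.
P(hit 101 before 0) = 95/101

Let u_k = P(hit 101 before 0 | start at k). Then u_0 = 0, u_101 = 1, and u_k = u_{k-1}/2 + u_{k+1}/2 for 1 ≤ k ≤ 100. This harmonic recurrence is solved by u_k = k/101, giving u_95 = 95/101.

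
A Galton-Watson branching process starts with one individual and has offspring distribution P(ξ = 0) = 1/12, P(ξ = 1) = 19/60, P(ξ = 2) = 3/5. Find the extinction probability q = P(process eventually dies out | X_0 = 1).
q = 5/36

The pgf is f(s) = 1/12 + 19/60·s + 3/5·s². The extinction probability q is the smallest fixed point of f in [0, 1]. Setting s = f(s):
  3/5·s² + (19/60 − 1)·s + 1/12 = 0
  3/5·s² − (1/12 + 3/5)·s + 1/12 = 0
which factors as (s − 1)·(3/5·s − 1/12) = 0, giving roots s = 1 and s = (1/12)/(3/5) = 5/36.
Mean offspring μ = 19/60 + 2·3/5 = 91/60 > 1 (supercritical), so q < 1. The extinction probability is the smaller root: q = (1/12)/(3/5) = 5/36.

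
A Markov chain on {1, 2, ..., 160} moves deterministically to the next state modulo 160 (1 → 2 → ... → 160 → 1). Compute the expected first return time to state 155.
E[T_155 | X_0 = 155] = 160

The chain cycles deterministically, so starting at state 155 it returns in exactly 160 steps. Equivalently, the stationary distribution is uniform π_j = 1/160 for every state j, so by Kac's formula E[T_155] = 1/π_155 = 160.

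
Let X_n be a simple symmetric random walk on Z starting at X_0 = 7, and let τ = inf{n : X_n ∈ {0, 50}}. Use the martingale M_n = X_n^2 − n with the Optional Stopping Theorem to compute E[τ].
E[τ] = 301

M_n = X_n^2 − n is a martingale (since E[X_{n+1}^2 | F_n] = X_n^2 + 1). By OST (τ has finite mean in a bounded region), E[M_τ] = E[M_0] = X_0^2 − 0 = 7^2 = 49. Also E[M_τ] = E[X_τ^2] − E[τ]. The walk exits at 0 or 50, with P(hit 50 first) = 7/50, so E[X_τ^2] = 50^2 · 7/50 + 0 = 350. Thus E[τ] = E[X_τ^2] − E[M_τ] = 350 − 49 = 301 = 7(50 − 7) = 301.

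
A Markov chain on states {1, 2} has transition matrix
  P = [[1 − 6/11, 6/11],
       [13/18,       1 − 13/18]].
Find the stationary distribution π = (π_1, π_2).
π_1 = 143/251, π_2 = 108/251

Solve πP = π with π_1 + π_2 = 1. From πP = π: π_1 · (1 − 6/11) + π_2 · 13/18 = π_1 ⇒ π_2 · 13/18 = π_1 · 6/11 ⇒ π_2/π_1 = (6/11)/(13/18) = 108/143. Together with π_1 + π_2 = 1:
  π_1 = (13/18)/(6/11 + 13/18) = (13/18)/(251/198) = 143/251,
  π_2 = (6/11)/(6/11 + 13/18) = (6/11)/(251/198) = 108/251.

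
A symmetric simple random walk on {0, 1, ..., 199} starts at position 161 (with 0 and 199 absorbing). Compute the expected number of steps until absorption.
E[τ | X_0 = 161] = 6118

Let v_k = E[τ | X_0 = k]. Boundary: v_0 = v_199 = 0. Recurrence: v_k = 1 + (v_{k-1} + v_{k+1})/2 for 1 ≤ k ≤ 198. The particular solution to v_k − (v_{k-1} + v_{k+1})/2 = 1 is v_k = −k^2. Adding homogeneous solution A + B k and matching boundaries gives v_k = k (199 − k). Substituting k = 161: v_161 = 161 · 38 = 6118.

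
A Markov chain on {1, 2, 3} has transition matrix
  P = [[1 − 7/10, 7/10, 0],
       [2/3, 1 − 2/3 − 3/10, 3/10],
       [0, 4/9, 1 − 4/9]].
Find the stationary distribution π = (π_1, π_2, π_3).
π = (800/2207, 840/2207, 567/2207)

This is a birth-death chain on three states, which satisfies detailed balance: π_1 · P_{12} = π_2 · P_{21} and π_2 · P_{23} = π_3 · P_{32}.
From π_1 · 7/10 = π_2 · 2/3: π_2/π_1 = (7/10)/(2/3) = 21/20.
From π_2 · 3/10 = π_3 · 4/9: π_3/π_2 = (3/10)/(4/9) = 27/40.
Take π_1 proportional to 1; then unnormalized π = (1, 21/20, 567/800). Normalize by dividing by the sum 2207/800:
  π = (800/2207, 840/2207, 567/2207).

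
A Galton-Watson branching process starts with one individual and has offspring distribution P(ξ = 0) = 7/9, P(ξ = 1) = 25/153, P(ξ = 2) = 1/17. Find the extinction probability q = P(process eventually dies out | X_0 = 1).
q = 1

Mean offspring μ = 0·7/9 + 1·25/153 + 2·1/17 = 43/153 ≤ 1. For μ ≤ 1 with offspring not concentrated at 1, the Galton-Watson process goes extinct almost surely, so q = 1.
(Algebraic check: The pgf is f(s) = 7/9 + 25/153·s + 1/17·s². The extinction probability q is the smallest fixed point of f in [0, 1]. Setting s = f(s):
  1/17·s² + (25/153 − 1)·s + 7/9 = 0
  1/17·s² − (7/9 + 1/17)·s + 7/9 = 0
which factors as (s − 1)·(1/17·s − 7/9) = 0, giving roots s = 1 and s = (7/9)/(1/17) = 119/9. Since 119/9 ≥ 1, the smallest root in [0, 1] is s = 1.)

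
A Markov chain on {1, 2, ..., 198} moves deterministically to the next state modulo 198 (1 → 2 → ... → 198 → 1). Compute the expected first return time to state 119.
E[T_119 | X_0 = 119] = 198

The chain cycles deterministically, so starting at state 119 it returns in exactly 198 steps. Equivalently, the stationary distribution is uniform π_j = 1/198 for every state j, so by Kac's formula E[T_119] = 1/π_119 = 198.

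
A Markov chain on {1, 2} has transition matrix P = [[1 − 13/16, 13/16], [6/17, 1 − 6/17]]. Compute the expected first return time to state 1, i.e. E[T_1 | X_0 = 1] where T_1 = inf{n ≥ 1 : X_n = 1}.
E[T_1 | X_0 = 1] = 1/π_1 = 317/96

For an irreducible recurrent Markov chain with stationary distribution π, E[T_i | X_0 = i] = 1/π_i (Kac's formula). Here π_1 = (6/17)/(13/16 + 6/17) = (6/17)/(317/272) = 96/317, so E[T_1 | X_0 = 1] = 1/π_1 = (13/16 + 6/17)/(6/17) = (317/272)/(6/17) = 317/96.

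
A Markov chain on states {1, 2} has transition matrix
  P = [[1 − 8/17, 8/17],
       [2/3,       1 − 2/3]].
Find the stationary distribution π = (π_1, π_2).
π_1 = 17/29, π_2 = 12/29

Solve πP = π with π_1 + π_2 = 1. From πP = π: π_1 · (1 − 8/17) + π_2 · 2/3 = π_1 ⇒ π_2 · 2/3 = π_1 · 8/17 ⇒ π_2/π_1 = (8/17)/(2/3) = 12/17. Together with π_1 + π_2 = 1:
  π_1 = (2/3)/(8/17 + 2/3) = (2/3)/(58/51) = 17/29,
  π_2 = (8/17)/(8/17 + 2/3) = (8/17)/(58/51) = 12/29.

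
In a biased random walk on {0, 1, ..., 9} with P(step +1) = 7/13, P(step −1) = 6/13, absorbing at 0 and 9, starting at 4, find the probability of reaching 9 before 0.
P(hit 9 before 0) = (1 − (6/7)^4) / (1 − (6/7)^9) = 18571735/30275911

Let u_k denote P(reach 9 before 0 | start at k). Boundary: u_0 = 0, u_9 = 1. Recurrence: u_k = 7/13·u_{k+1} + 6/13·u_{k-1} for 1 ≤ k ≤ 8. Try u_k = A + B·r^k with r = q/p = (6/13)/(7/13) = 6/7. Substitution satisfies the recurrence; boundary conditions give:
  u_k = (1 − r^k) / (1 − r^N) = (1 − (6/7)^4) / (1 − (6/7)^9) = 18571735/30275911.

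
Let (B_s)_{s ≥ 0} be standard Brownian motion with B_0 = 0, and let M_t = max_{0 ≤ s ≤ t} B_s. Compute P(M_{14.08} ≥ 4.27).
P(M_{14.08} ≥ 4.27) = 2·P(B_{14.08} ≥ 4.27) = 2(1 − Φ(4.27/√14.08)) ≈ 0.2551

By the reflection principle for Brownian motion, P(M_t ≥ a) = 2 · P(B_t ≥ a) for a ≥ 0. Since B_t ~ N(0, t), P(B_t ≥ 4.27) = 1 − Φ(4.27/√t) = 1 − Φ(4.27/√14.08) = 1 − Φ(1.1380). So
  P(M_{14.08} ≥ 4.27) = 2(1 − Φ(1.1380)) ≈ 0.2551.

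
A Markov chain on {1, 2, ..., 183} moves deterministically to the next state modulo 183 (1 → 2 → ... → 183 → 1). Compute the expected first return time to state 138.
E[T_138 | X_0 = 138] = 183

The chain cycles deterministically, so starting at state 138 it returns in exactly 183 steps. Equivalently, the stationary distribution is uniform π_j = 1/183 for every state j, so by Kac's formula E[T_138] = 1/π_138 = 183.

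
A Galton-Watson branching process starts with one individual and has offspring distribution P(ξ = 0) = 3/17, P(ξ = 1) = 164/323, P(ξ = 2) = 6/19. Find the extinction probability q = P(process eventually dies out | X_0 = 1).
q = 19/34

The pgf is f(s) = 3/17 + 164/323·s + 6/19·s². The extinction probability q is the smallest fixed point of f in [0, 1]. Setting s = f(s):
  6/19·s² + (164/323 − 1)·s + 3/17 = 0
  6/19·s² − (3/17 + 6/19)·s + 3/17 = 0
which factors as (s − 1)·(6/19·s − 3/17) = 0, giving roots s = 1 and s = (3/17)/(6/19) = 19/34.
Mean offspring μ = 164/323 + 2·6/19 = 368/323 > 1 (supercritical), so q < 1. The extinction probability is the smaller root: q = (3/17)/(6/19) = 19/34.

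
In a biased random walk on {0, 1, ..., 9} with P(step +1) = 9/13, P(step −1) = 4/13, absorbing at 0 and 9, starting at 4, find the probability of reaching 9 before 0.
P(hit 9 before 0) = (1 − (4/9)^4) / (1 − (4/9)^9) = 74460789/77431669

Let u_k denote P(reach 9 before 0 | start at k). Boundary: u_0 = 0, u_9 = 1. Recurrence: u_k = 9/13·u_{k+1} + 4/13·u_{k-1} for 1 ≤ k ≤ 8. Try u_k = A + B·r^k with r = q/p = (4/13)/(9/13) = 4/9. Substitution satisfies the recurrence; boundary conditions give:
  u_k = (1 − r^k) / (1 − r^N) = (1 − (4/9)^4) / (1 − (4/9)^9) = 74460789/77431669.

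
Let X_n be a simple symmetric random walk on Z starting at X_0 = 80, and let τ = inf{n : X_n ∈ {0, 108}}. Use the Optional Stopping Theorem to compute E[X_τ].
E[X_τ] = 80

X_n is a martingale and τ is a bounded-mean stopping time (indeed τ is finite a.s. with bounded expectation since the walk is in a bounded region). By the OST, E[X_τ] = E[X_0] = 80. Equivalently: E[X_τ] = 108 · P(hit 108 first) + 0 · P(hit 0 first) = 108 · (80/108) = 80.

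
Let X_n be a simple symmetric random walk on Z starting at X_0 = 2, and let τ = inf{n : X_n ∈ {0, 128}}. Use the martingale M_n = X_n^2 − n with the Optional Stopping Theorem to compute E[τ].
E[τ] = 252

M_n = X_n^2 − n is a martingale (since E[X_{n+1}^2 | F_n] = X_n^2 + 1). By OST (τ has finite mean in a bounded region), E[M_τ] = E[M_0] = X_0^2 − 0 = 2^2 = 4. Also E[M_τ] = E[X_τ^2] − E[τ]. The walk exits at 0 or 128, with P(hit 128 first) = 2/128, so E[X_τ^2] = 128^2 · 2/128 + 0 = 256. Thus E[τ] = E[X_τ^2] − E[M_τ] = 256 − 4 = 252 = 2(128 − 2) = 252.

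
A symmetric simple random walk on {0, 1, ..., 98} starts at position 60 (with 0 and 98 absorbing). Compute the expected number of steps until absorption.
E[τ | X_0 = 60] = 2280

Let v_k = E[τ | X_0 = k]. Boundary: v_0 = v_98 = 0. Recurrence: v_k = 1 + (v_{k-1} + v_{k+1})/2 for 1 ≤ k ≤ 97. The particular solution to v_k − (v_{k-1} + v_{k+1})/2 = 1 is v_k = −k^2. Adding homogeneous solution A + B k and matching boundaries gives v_k = k (98 − k). Substituting k = 60: v_60 = 60 · 38 = 2280.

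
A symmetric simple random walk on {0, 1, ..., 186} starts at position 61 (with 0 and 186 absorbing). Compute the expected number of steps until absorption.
E[τ | X_0 = 61] = 7625

Let v_k = E[τ | X_0 = k]. Boundary: v_0 = v_186 = 0. Recurrence: v_k = 1 + (v_{k-1} + v_{k+1})/2 for 1 ≤ k ≤ 185. The particular solution to v_k − (v_{k-1} + v_{k+1})/2 = 1 is v_k = −k^2. Adding homogeneous solution A + B k and matching boundaries gives v_k = k (186 − k). Substituting k = 61: v_61 = 61 · 125 = 7625.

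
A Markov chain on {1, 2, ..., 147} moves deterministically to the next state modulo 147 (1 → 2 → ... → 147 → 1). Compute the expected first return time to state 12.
E[T_12 | X_0 = 12] = 147

The chain cycles deterministically, so starting at state 12 it returns in exactly 147 steps. Equivalently, the stationary distribution is uniform π_j = 1/147 for every state j, so by Kac's formula E[T_12] = 1/π_12 = 147.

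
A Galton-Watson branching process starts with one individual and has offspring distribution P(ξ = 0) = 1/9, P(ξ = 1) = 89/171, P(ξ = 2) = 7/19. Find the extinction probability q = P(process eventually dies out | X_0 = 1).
q = 19/63

The pgf is f(s) = 1/9 + 89/171·s + 7/19·s². The extinction probability q is the smallest fixed point of f in [0, 1]. Setting s = f(s):
  7/19·s² + (89/171 − 1)·s + 1/9 = 0
  7/19·s² − (1/9 + 7/19)·s + 1/9 = 0
which factors as (s − 1)·(7/19·s − 1/9) = 0, giving roots s = 1 and s = (1/9)/(7/19) = 19/63.
Mean offspring μ = 89/171 + 2·7/19 = 215/171 > 1 (supercritical), so q < 1. The extinction probability is the smaller root: q = (1/9)/(7/19) = 19/63.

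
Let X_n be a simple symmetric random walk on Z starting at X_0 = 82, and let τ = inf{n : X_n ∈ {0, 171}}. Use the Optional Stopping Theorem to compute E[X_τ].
E[X_τ] = 82

X_n is a martingale and τ is a bounded-mean stopping time (indeed τ is finite a.s. with bounded expectation since the walk is in a bounded region). By the OST, E[X_τ] = E[X_0] = 82. Equivalently: E[X_τ] = 171 · P(hit 171 first) + 0 · P(hit 0 first) = 171 · (82/171) = 82.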